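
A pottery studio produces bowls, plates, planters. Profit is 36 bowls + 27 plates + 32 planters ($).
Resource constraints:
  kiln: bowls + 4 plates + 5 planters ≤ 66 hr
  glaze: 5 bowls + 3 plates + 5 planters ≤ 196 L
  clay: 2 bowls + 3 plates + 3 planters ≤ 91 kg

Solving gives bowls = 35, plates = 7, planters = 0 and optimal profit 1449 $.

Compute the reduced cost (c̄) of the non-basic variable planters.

-7

At the optimum: kiln uses 63 of 66 (slack = 3); glaze uses 196 of 196 (binding); clay uses 91 of 91 (binding).
Since kiln is not tight, its dual is 0.
Dual feasibility on the basic columns requires 5·y_glaze + 2·y_clay = 36, 3·y_glaze + 3·y_clay = 27.
Solving: y_glaze = 6, y_clay = 3.
Reduced cost of planters: c₃ − yᵀa₃ = 32 − (6·5 + 3·3) = 32 − 39 = -7.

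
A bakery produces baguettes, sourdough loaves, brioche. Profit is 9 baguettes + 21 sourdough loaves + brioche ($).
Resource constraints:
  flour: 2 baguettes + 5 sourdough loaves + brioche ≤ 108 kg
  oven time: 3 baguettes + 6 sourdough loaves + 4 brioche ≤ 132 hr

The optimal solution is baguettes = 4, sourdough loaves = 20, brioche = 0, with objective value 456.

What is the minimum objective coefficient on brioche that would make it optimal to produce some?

7

At the optimum: flour uses 108 of 108 (binding); oven time uses 132 of 132 (binding).
Dual feasibility on the basic columns requires 2·y_flour + 3·y_oven time = 9, 5·y_flour + 6·y_oven time = 21.
This yields shadow prices y_flour = 3, y_oven time = 1.
brioche enters the basis when its profit ≥ yᵀa₃ = 3·1 + 1·4 = 7.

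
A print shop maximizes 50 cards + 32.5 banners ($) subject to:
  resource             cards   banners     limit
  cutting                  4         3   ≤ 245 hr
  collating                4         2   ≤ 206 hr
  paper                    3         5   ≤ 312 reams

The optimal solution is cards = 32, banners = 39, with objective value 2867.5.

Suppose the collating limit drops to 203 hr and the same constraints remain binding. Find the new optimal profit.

Check each constraint at x*: cutting 245/245 (tight); collating 206/206 (tight); paper 291/312 (slack 21).
Since paper is not tight, its dual is 0.
Dual feasibility on the basic columns requires 4·y_cutting + 4·y_collating = 50, 3·y_cutting + 2·y_collating = 32.5.
Solving: y_cutting = 7.5, y_collating = 5.
Δz = y_collating·Δb = 5 × (-3) = -15, so new z* = 2867.5 − 15 = 2852.5.

2852.5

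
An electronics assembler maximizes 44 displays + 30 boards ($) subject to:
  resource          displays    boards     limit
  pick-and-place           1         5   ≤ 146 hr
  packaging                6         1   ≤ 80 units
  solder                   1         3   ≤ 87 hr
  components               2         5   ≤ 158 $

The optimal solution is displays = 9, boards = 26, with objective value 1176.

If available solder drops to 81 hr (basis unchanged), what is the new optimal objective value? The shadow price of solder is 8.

Δb = -6, so new z* = 1176 + (8)·(-6) = 1176 − 48 = 1128.

1128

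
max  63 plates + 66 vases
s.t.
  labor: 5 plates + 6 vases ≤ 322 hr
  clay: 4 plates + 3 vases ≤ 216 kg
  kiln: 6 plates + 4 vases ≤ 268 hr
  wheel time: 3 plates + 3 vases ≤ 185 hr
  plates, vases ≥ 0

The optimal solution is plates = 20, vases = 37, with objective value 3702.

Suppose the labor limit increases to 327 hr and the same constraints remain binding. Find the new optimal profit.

At the optimum: labor uses 322 of 322 (binding); clay uses 191 of 216 (slack = 25); kiln uses 268 of 268 (binding); wheel time uses 171 of 185 (slack = 14).
Slack constraints have shadow price 0 (complementary slackness).
Dual feasibility on the basic columns requires 5·y_labor + 6·y_kiln = 63, 6·y_labor + 4·y_kiln = 66.
Solving: y_labor = 9, y_kiln = 3.
Δz = y_labor·Δb = 9 × (5) = 45, so new z* = 3702 + 45 = 3747.

3747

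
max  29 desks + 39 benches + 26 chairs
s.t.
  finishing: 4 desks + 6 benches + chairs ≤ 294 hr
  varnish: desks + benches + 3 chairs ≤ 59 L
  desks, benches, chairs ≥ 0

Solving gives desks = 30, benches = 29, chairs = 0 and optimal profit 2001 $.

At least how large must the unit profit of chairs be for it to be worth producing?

At the optimum: finishing uses 294 of 294 (binding); varnish uses 59 of 59 (binding).
From A_Bᵀ y = c: 4·y_finishing + 1·y_varnish = 29; 6·y_finishing + 1·y_varnish = 39.
Solving: y_finishing = 5, y_varnish = 9.
chairs enters the basis when its profit ≥ yᵀa₃ = 5·1 + 9·3 = 32.

32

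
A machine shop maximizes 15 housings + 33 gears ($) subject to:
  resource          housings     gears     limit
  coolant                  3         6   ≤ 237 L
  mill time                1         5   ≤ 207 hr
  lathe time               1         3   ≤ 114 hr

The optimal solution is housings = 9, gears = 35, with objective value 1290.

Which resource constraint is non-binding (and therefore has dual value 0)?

coolant: 237/237 (binding)
mill time: 184/207 (slack 23)
lathe time: 114/114 (binding)
By complementary slackness, a constraint with positive slack has shadow price 0 → mill time.

mill time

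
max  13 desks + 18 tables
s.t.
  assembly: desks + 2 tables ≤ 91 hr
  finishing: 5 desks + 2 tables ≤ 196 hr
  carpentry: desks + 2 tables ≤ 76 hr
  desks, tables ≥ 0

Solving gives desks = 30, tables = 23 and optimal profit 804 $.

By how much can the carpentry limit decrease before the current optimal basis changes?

36.8

Binding constraints: finishing, carpentry. The basis is B = [[5,2],[1,2]] with det 8.
Per unit decrease in carpentry, x* moves by d = (0.25, -0.625).
The basis stays optimal until tables reaches 0; allowable decrease = 36.8 hr.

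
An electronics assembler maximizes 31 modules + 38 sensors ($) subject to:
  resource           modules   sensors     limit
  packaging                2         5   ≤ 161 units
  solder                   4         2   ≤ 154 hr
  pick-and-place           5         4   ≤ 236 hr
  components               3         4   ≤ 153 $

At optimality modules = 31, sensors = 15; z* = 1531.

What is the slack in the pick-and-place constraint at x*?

pick-and-place used = 5·31 + 4·15 = 215; slack = 236 − 215 = 21.

21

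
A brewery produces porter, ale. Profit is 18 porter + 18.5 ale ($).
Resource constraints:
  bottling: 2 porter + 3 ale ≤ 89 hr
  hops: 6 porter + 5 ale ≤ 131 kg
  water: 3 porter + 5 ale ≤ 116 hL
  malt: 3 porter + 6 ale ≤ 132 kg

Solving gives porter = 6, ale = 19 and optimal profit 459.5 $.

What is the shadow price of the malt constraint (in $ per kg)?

At the optimum: bottling uses 69 of 89 (slack = 20); hops uses 131 of 131 (binding); water uses 113 of 116 (slack = 3); malt uses 132 of 132 (binding).
Since bottling, water are not tight, their duals are 0.
Dual feasibility on the basic columns requires 6·y_hops + 3·y_malt = 18, 5·y_hops + 6·y_malt = 18.5.
Solving: y_hops = 2.5, y_malt = 1.
Shadow price of malt = 1.

1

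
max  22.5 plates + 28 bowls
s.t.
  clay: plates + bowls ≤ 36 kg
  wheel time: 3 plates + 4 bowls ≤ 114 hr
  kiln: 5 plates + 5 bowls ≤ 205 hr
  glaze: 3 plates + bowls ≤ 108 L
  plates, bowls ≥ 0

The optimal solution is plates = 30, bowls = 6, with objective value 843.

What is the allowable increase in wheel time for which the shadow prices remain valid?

30

Binding constraints: clay, wheel time. The basis is B = [[1,1],[3,4]] with det 1.
Per unit increase in wheel time, x* moves by d = (-1, 1).
The basis stays optimal until plates reaches 0; allowable increase = 30 hr.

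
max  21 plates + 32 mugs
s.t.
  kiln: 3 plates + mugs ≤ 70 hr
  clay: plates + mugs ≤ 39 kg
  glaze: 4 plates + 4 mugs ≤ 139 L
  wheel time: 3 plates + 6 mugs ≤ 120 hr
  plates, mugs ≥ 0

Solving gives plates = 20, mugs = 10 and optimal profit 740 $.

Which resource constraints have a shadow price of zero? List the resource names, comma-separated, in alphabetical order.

clay, glaze

kiln: 70/70 (binding)
clay: 30/39 (slack 9)
glaze: 120/139 (slack 19)
wheel time: 120/120 (binding)
By complementary slackness, a constraint with positive slack has shadow price 0 → clay, glaze.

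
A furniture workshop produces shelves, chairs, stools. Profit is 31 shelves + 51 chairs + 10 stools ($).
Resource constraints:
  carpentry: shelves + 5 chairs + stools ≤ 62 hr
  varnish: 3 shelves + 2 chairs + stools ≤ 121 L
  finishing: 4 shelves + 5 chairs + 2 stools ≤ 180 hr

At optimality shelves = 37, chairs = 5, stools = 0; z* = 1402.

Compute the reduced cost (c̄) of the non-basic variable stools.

Binding: carpentry and varnish. Non-binding: finishing (7 unused).
By complementary slackness, y = 0 for the non-binding constraint.
The binding rows give the dual system: 1·y_carpentry + 3·y_varnish = 31 and 5·y_carpentry + 2·y_varnish = 51.
→ y_carpentry = 7 and y_varnish = 8.
Reduced cost of stools: c₃ − yᵀa₃ = 10 − (7·1 + 8·1) = 10 − 15 = -5.

-5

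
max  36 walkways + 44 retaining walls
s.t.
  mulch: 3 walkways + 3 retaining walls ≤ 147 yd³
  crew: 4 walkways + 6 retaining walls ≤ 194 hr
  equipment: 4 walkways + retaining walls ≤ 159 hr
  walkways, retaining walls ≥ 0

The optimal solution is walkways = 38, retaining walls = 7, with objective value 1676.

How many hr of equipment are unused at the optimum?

0

equipment used = 4·38 + 1·7 = 159; slack = 159 − 159 = 0.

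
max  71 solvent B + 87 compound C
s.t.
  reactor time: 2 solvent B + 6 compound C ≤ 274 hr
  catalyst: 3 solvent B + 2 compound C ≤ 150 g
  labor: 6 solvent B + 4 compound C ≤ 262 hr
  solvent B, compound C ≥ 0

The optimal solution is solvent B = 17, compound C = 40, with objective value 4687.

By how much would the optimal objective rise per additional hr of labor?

Check each constraint at x*: reactor time 274/274 (tight); catalyst 131/150 (slack 19); labor 262/262 (tight).
By complementary slackness, y = 0 for the non-binding constraint.
The binding rows give the dual system: 2·y_reactor time + 6·y_labor = 71 and 6·y_reactor time + 4·y_labor = 87.
→ y_reactor time = 8.5 and y_labor = 9.
Shadow price of labor = 9.

9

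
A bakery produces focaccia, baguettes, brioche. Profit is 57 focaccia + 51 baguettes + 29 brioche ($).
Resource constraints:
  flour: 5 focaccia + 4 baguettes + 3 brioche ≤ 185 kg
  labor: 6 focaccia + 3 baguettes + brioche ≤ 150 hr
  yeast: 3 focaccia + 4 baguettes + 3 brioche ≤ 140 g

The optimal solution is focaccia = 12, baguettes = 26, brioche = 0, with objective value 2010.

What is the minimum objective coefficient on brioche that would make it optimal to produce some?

At the optimum: flour uses 164 of 185 (slack = 21); labor uses 150 of 150 (binding); yeast uses 140 of 140 (binding).
Since flour is not tight, its dual is 0.
The binding rows give the dual system: 6·y_labor + 3·y_yeast = 57 and 3·y_labor + 4·y_yeast = 51.
→ y_labor = 5 and y_yeast = 9.
brioche enters the basis when its profit ≥ yᵀa₃ = 5·1 + 9·3 = 32.

32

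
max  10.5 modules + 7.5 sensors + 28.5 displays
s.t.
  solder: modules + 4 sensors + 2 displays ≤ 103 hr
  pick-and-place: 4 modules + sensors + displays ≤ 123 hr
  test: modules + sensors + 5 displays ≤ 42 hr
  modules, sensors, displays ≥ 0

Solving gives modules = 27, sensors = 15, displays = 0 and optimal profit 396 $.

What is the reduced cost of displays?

Binding: pick-and-place and test. Non-binding: solder (16 unused).
Since solder is not tight, its dual is 0.
The binding rows give the dual system: 4·y_pick-and-place + 1·y_test = 10.5 and 1·y_pick-and-place + 1·y_test = 7.5.
This yields shadow prices y_pick-and-place = 1, y_test = 6.5.
Reduced cost of displays: c₃ − yᵀa₃ = 28.5 − (1·1 + 6.5·5) = 28.5 − 33.5 = -5.

-5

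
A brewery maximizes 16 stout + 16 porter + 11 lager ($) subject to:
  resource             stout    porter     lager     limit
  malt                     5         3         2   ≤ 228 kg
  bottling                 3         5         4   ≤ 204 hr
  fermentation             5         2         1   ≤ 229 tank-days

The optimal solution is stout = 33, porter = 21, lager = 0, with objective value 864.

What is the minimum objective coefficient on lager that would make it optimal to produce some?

Binding: malt and bottling. Non-binding: fermentation (22 unused).
By complementary slackness, y = 0 for the non-binding constraint.
Dual feasibility on the basic columns requires 5·y_malt + 3·y_bottling = 16, 3·y_malt + 5·y_bottling = 16.
→ y_malt = 2 and y_bottling = 2.
lager enters the basis when its profit ≥ yᵀa₃ = 2·2 + 2·4 = 12.

12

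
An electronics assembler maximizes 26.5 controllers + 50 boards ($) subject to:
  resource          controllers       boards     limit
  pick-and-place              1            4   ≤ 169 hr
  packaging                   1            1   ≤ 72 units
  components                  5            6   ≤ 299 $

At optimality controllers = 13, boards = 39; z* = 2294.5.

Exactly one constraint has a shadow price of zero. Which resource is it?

packaging

pick-and-place: 169/169 (binding)
packaging: 52/72 (slack 20)
components: 299/299 (binding)
By complementary slackness, a constraint with positive slack has shadow price 0 → packaging.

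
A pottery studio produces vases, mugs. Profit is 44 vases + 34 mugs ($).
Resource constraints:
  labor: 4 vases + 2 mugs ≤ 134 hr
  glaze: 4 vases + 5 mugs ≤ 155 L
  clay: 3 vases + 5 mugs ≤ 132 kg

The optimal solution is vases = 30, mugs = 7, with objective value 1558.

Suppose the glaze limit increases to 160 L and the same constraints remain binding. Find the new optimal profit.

1578

Binding: labor and glaze. Non-binding: clay (7 unused).
Slack constraints have shadow price 0 (complementary slackness).
Dual feasibility on the basic columns requires 4·y_labor + 4·y_glaze = 44, 2·y_labor + 5·y_glaze = 34.
Solving: y_labor = 7, y_glaze = 4.
Δz = y_glaze·Δb = 4 × (5) = 20, so new z* = 1558 + 20 = 1578.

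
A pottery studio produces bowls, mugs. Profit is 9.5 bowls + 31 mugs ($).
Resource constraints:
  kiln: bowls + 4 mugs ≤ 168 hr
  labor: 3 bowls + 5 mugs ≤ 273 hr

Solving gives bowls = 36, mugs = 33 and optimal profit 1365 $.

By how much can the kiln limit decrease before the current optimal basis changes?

77

Binding constraints: kiln, labor. The basis is B = [[1,4],[3,5]] with det -7.
Per unit decrease in kiln, x* moves by d = (0.7143, -0.4286).
The basis stays optimal until mugs reaches 0; allowable decrease = 77 hr.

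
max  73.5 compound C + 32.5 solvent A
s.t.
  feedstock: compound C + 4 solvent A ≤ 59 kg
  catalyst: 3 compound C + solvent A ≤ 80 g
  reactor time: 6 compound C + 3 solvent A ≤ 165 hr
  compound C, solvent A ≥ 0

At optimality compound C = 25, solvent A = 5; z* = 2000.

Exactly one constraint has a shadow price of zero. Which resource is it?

feedstock

feedstock: 45/59 (slack 14)
catalyst: 80/80 (binding)
reactor time: 165/165 (binding)
By complementary slackness, a constraint with positive slack has shadow price 0 → feedstock.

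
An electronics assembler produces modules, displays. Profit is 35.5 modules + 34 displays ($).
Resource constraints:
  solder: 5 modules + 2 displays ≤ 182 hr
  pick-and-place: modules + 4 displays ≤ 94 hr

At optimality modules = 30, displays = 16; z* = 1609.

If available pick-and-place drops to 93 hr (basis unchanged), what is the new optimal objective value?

1603.5

Both solder and pick-and-place are binding at x*.
Dual feasibility on the basic columns requires 5·y_solder + 1·y_pick-and-place = 35.5, 2·y_solder + 4·y_pick-and-place = 34.
→ y_solder = 6 and y_pick-and-place = 5.5.
Δz = y_pick-and-place·Δb = 5.5 × (-1) = -5.5, so new z* = 1609 − 5.5 = 1603.5.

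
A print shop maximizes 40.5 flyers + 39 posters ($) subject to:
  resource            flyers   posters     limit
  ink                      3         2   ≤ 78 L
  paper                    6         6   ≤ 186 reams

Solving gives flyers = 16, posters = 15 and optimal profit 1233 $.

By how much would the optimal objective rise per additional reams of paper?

6

Both ink and paper are binding at x*.
From A_Bᵀ y = c: 3·y_ink + 6·y_paper = 40.5; 2·y_ink + 6·y_paper = 39.
This yields shadow prices y_ink = 1.5, y_paper = 6.
Shadow price of paper = 6.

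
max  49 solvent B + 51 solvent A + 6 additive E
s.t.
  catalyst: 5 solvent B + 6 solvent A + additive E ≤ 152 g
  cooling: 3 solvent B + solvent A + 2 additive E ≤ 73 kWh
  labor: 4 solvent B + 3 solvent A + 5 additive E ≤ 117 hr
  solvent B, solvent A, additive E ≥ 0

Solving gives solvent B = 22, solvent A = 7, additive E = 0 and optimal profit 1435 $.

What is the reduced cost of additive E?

-8

At the optimum: catalyst uses 152 of 152 (binding); cooling uses 73 of 73 (binding); labor uses 109 of 117 (slack = 8).
Since labor is not tight, its dual is 0.
Dual feasibility on the basic columns requires 5·y_catalyst + 3·y_cooling = 49, 6·y_catalyst + 1·y_cooling = 51.
This yields shadow prices y_catalyst = 8, y_cooling = 3.
Reduced cost of additive E: c₃ − yᵀa₃ = 6 − (8·1 + 3·2) = 6 − 14 = -8.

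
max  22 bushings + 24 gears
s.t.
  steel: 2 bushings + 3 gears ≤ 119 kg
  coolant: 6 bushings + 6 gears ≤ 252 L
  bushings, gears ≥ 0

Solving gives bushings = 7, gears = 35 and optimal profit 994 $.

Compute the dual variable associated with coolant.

3

Both steel and coolant are binding at x*.
The binding rows give the dual system: 2·y_steel + 6·y_coolant = 22 and 3·y_steel + 6·y_coolant = 24.
→ y_steel = 2 and y_coolant = 3.
Shadow price of coolant = 3.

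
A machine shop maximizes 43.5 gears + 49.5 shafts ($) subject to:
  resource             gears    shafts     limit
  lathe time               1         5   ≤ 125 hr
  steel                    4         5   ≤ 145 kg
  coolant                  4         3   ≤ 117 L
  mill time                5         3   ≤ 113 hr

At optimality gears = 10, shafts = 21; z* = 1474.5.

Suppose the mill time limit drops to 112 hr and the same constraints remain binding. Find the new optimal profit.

1473

At the optimum: lathe time uses 115 of 125 (slack = 10); steel uses 145 of 145 (binding); coolant uses 103 of 117 (slack = 14); mill time uses 113 of 113 (binding).
Slack constraints have shadow price 0 (complementary slackness).
From A_Bᵀ y = c: 4·y_steel + 5·y_mill time = 43.5; 5·y_steel + 3·y_mill time = 49.5.
Solving: y_steel = 9, y_mill time = 1.5.
Δz = y_mill time·Δb = 1.5 × (-1) = -1.5, so new z* = 1474.5 − 1.5 = 1473.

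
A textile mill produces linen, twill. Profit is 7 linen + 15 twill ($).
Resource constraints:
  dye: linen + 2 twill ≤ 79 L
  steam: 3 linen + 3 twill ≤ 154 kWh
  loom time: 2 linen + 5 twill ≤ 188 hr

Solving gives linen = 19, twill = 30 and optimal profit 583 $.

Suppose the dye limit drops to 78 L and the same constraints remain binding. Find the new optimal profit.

Binding: dye and loom time. Non-binding: steam (7 unused).
By complementary slackness, y = 0 for the non-binding constraint.
The binding rows give the dual system: 1·y_dye + 2·y_loom time = 7 and 2·y_dye + 5·y_loom time = 15.
Solving: y_dye = 5, y_loom time = 1.
Δz = y_dye·Δb = 5 × (-1) = -5, so new z* = 583 − 5 = 578.

578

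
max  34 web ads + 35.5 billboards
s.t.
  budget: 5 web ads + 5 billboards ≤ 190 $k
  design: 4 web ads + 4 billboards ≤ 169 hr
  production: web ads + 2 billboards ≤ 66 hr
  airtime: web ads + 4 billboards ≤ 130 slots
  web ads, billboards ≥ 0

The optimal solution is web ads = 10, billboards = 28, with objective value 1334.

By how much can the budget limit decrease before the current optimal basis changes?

Binding constraints: budget, production. The basis is B = [[5,5],[1,2]] with det 5.
Per unit decrease in budget, x* moves by d = (-0.4, 0.2).
The basis stays optimal until airtime becomes binding; allowable decrease = 20 $k.

20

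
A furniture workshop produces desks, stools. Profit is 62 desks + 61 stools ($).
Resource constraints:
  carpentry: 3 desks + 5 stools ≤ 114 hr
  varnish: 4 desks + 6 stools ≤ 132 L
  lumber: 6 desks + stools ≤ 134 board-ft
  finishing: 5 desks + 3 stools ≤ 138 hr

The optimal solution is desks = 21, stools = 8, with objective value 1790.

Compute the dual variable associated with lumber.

4

Check each constraint at x*: carpentry 103/114 (slack 11); varnish 132/132 (tight); lumber 134/134 (tight); finishing 129/138 (slack 9).
By complementary slackness, y = 0 for the non-binding constraints.
Dual feasibility on the basic columns requires 4·y_varnish + 6·y_lumber = 62, 6·y_varnish + 1·y_lumber = 61.
→ y_varnish = 9.5 and y_lumber = 4.
Shadow price of lumber = 4.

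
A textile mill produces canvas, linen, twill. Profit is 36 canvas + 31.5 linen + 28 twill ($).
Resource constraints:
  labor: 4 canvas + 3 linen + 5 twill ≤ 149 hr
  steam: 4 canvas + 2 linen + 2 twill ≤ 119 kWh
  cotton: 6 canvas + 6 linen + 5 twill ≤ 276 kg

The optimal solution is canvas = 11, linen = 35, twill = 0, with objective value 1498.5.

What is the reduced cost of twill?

-9.5

At the optimum: labor uses 149 of 149 (binding); steam uses 114 of 119 (slack = 5); cotton uses 276 of 276 (binding).
By complementary slackness, y = 0 for the non-binding constraint.
Dual feasibility on the basic columns requires 4·y_labor + 6·y_cotton = 36, 3·y_labor + 6·y_cotton = 31.5.
This yields shadow prices y_labor = 4.5, y_cotton = 3.
Reduced cost of twill: c₃ − yᵀa₃ = 28 − (4.5·5 + 3·5) = 28 − 37.5 = -9.5.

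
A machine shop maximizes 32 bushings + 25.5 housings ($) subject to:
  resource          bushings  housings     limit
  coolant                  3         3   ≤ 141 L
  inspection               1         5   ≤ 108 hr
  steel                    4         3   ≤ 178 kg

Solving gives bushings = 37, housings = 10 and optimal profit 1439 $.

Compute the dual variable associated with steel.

6.5

At the optimum: coolant uses 141 of 141 (binding); inspection uses 87 of 108 (slack = 21); steel uses 178 of 178 (binding).
Slack constraints have shadow price 0 (complementary slackness).
The binding rows give the dual system: 3·y_coolant + 4·y_steel = 32 and 3·y_coolant + 3·y_steel = 25.5.
Solving: y_coolant = 2, y_steel = 6.5.
Shadow price of steel = 6.5.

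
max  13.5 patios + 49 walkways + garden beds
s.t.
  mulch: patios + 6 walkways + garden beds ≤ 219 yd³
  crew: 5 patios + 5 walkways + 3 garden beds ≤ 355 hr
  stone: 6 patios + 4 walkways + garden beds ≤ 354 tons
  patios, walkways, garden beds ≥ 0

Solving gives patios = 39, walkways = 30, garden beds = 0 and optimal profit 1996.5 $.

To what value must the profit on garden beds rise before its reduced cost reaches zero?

Check each constraint at x*: mulch 219/219 (tight); crew 345/355 (slack 10); stone 354/354 (tight).
Slack constraints have shadow price 0 (complementary slackness).
Dual feasibility on the basic columns requires 1·y_mulch + 6·y_stone = 13.5, 6·y_mulch + 4·y_stone = 49.
Solving: y_mulch = 7.5, y_stone = 1.
garden beds enters the basis when its profit ≥ yᵀa₃ = 7.5·1 + 1·1 = 8.5.

8.5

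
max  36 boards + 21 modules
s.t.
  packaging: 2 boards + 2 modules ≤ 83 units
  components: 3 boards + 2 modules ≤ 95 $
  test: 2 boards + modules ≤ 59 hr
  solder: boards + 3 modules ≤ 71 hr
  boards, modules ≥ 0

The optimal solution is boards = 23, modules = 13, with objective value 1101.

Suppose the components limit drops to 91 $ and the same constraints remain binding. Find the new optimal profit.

1077

Binding: components and test. Non-binding: packaging (11 unused), solder (9 unused).
By complementary slackness, y = 0 for the non-binding constraints.
Dual feasibility on the basic columns requires 3·y_components + 2·y_test = 36, 2·y_components + 1·y_test = 21.
→ y_components = 6 and y_test = 9.
Δz = y_components·Δb = 6 × (-4) = -24, so new z* = 1101 − 24 = 1077.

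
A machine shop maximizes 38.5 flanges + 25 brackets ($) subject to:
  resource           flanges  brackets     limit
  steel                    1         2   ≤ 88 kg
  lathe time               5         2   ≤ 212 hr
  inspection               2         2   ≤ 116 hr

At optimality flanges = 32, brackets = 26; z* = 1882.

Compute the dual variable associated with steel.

Binding: lathe time and inspection. Non-binding: steel (4 unused).
By complementary slackness, y = 0 for the non-binding constraint.
The binding rows give the dual system: 5·y_lathe time + 2·y_inspection = 38.5 and 2·y_lathe time + 2·y_inspection = 25.
Solving: y_lathe time = 4.5, y_inspection = 8.
Shadow price of steel = 0.

0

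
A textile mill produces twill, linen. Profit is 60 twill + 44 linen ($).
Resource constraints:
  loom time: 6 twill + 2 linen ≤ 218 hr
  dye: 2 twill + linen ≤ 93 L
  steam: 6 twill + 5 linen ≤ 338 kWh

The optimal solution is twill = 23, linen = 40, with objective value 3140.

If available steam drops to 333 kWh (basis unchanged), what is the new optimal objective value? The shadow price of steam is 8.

3100

Δb = -5, so new z* = 3140 + (8)·(-5) = 3140 − 40 = 3100.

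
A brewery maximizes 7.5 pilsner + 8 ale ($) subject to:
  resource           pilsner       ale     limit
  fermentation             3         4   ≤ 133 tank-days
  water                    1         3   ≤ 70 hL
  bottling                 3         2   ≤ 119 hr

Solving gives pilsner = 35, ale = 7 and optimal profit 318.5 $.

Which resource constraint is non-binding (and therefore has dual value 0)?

fermentation: 133/133 (binding)
water: 56/70 (slack 14)
bottling: 119/119 (binding)
By complementary slackness, a constraint with positive slack has shadow price 0 → water.

water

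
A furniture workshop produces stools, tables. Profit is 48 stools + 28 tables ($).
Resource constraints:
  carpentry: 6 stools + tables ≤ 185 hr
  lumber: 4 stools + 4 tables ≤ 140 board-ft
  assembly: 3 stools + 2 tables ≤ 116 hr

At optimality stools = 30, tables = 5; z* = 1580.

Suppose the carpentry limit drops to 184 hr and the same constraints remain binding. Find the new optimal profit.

Check each constraint at x*: carpentry 185/185 (tight); lumber 140/140 (tight); assembly 100/116 (slack 16).
By complementary slackness, y = 0 for the non-binding constraint.
Dual feasibility on the basic columns requires 6·y_carpentry + 4·y_lumber = 48, 1·y_carpentry + 4·y_lumber = 28.
→ y_carpentry = 4 and y_lumber = 6.
Δz = y_carpentry·Δb = 4 × (-1) = -4, so new z* = 1580 − 4 = 1576.

1576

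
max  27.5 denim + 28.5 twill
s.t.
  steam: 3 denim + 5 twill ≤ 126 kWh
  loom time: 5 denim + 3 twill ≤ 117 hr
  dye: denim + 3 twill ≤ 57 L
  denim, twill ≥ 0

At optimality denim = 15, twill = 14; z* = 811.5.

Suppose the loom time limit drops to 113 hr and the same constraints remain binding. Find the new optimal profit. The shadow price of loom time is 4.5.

Δb = -4, so new z* = 811.5 + (4.5)·(-4) = 811.5 − 18 = 793.5.

793.5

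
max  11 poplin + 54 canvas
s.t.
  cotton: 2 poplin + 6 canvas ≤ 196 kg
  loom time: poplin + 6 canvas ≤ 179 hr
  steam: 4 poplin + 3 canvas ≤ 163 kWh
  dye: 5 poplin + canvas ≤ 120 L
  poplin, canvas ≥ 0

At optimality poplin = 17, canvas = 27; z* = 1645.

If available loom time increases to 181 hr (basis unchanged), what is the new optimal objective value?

Check each constraint at x*: cotton 196/196 (tight); loom time 179/179 (tight); steam 149/163 (slack 14); dye 112/120 (slack 8).
Slack constraints have shadow price 0 (complementary slackness).
Dual feasibility on the basic columns requires 2·y_cotton + 1·y_loom time = 11, 6·y_cotton + 6·y_loom time = 54.
This yields shadow prices y_cotton = 2, y_loom time = 7.
Δz = y_loom time·Δb = 7 × (2) = 14, so new z* = 1645 + 14 = 1659.

1659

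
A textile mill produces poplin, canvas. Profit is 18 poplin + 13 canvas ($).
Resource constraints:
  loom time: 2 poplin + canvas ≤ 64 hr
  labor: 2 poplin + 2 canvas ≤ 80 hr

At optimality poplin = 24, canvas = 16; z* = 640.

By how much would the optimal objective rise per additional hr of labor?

At the optimum: loom time uses 64 of 64 (binding); labor uses 80 of 80 (binding).
Dual feasibility on the basic columns requires 2·y_loom time + 2·y_labor = 18, 1·y_loom time + 2·y_labor = 13.
This yields shadow prices y_loom time = 5, y_labor = 4.
Shadow price of labor = 4.

4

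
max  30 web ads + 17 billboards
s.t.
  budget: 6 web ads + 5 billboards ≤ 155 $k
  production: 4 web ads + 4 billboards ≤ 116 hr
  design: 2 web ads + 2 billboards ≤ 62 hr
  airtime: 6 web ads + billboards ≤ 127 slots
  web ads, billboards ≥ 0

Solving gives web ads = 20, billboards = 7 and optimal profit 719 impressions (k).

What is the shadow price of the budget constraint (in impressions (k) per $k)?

3

Check each constraint at x*: budget 155/155 (tight); production 108/116 (slack 8); design 54/62 (slack 8); airtime 127/127 (tight).
Slack constraints have shadow price 0 (complementary slackness).
Dual feasibility on the basic columns requires 6·y_budget + 6·y_airtime = 30, 5·y_budget + 1·y_airtime = 17.
Solving: y_budget = 3, y_airtime = 2.
Shadow price of budget = 3.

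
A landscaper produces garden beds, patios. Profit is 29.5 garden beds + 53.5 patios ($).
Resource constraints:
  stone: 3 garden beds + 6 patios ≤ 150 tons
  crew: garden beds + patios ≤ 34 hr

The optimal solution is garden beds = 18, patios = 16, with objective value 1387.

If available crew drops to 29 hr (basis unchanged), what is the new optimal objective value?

1359.5

At the optimum: stone uses 150 of 150 (binding); crew uses 34 of 34 (binding).
The binding rows give the dual system: 3·y_stone + 1·y_crew = 29.5 and 6·y_stone + 1·y_crew = 53.5.
Solving: y_stone = 8, y_crew = 5.5.
Δz = y_crew·Δb = 5.5 × (-5) = -27.5, so new z* = 1387 − 27.5 = 1359.5.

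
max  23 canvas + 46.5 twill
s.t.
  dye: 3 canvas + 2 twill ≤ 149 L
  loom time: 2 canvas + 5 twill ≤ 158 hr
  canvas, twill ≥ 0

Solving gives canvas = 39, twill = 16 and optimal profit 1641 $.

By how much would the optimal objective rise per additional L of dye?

Both dye and loom time are binding at x*.
Dual feasibility on the basic columns requires 3·y_dye + 2·y_loom time = 23, 2·y_dye + 5·y_loom time = 46.5.
This yields shadow prices y_dye = 2, y_loom time = 8.5.
Shadow price of dye = 2.

2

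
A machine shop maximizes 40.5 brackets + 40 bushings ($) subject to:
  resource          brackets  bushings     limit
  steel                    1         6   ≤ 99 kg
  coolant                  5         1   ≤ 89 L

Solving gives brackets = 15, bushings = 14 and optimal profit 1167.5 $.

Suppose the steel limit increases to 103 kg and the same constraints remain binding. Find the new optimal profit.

At the optimum: steel uses 99 of 99 (binding); coolant uses 89 of 89 (binding).
The binding rows give the dual system: 1·y_steel + 5·y_coolant = 40.5 and 6·y_steel + 1·y_coolant = 40.
This yields shadow prices y_steel = 5.5, y_coolant = 7.
Δz = y_steel·Δb = 5.5 × (4) = 22, so new z* = 1167.5 + 22 = 1189.5.

1189.5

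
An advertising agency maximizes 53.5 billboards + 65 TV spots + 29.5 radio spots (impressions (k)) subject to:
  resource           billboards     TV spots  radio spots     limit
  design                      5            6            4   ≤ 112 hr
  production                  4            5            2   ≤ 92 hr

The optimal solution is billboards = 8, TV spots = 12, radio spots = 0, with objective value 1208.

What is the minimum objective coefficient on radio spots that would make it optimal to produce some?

Both design and production are binding at x*.
From A_Bᵀ y = c: 5·y_design + 4·y_production = 53.5; 6·y_design + 5·y_production = 65.
This yields shadow prices y_design = 7.5, y_production = 4.
radio spots enters the basis when its profit ≥ yᵀa₃ = 7.5·4 + 4·2 = 38.

38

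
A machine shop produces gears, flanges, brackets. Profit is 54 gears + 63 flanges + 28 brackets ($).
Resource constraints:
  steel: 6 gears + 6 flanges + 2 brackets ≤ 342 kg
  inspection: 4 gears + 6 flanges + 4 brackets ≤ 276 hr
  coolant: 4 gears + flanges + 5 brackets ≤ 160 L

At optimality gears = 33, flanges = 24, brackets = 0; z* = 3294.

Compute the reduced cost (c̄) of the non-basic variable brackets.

Binding: steel and inspection. Non-binding: coolant (4 unused).
By complementary slackness, y = 0 for the non-binding constraint.
Dual feasibility on the basic columns requires 6·y_steel + 4·y_inspection = 54, 6·y_steel + 6·y_inspection = 63.
→ y_steel = 6 and y_inspection = 4.5.
Reduced cost of brackets: c₃ − yᵀa₃ = 28 − (6·2 + 4.5·4) = 28 − 30 = -2.

-2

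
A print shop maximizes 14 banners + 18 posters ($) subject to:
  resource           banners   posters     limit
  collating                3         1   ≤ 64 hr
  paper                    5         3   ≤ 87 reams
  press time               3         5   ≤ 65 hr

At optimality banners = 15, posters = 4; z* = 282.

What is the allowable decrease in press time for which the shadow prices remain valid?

Binding constraints: paper, press time. The basis is B = [[5,3],[3,5]] with det 16.
Per unit decrease in press time, x* moves by d = (0.1875, -0.3125).
The basis stays optimal until posters reaches 0; allowable decrease = 12.8 hr.

12.8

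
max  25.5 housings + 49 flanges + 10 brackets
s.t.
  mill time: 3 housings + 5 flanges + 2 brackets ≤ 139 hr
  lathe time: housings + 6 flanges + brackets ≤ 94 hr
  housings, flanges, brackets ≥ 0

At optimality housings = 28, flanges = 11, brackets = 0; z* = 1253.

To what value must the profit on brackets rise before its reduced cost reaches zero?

17.5

Both mill time and lathe time are binding at x*.
From A_Bᵀ y = c: 3·y_mill time + 1·y_lathe time = 25.5; 5·y_mill time + 6·y_lathe time = 49.
→ y_mill time = 8 and y_lathe time = 1.5.
brackets enters the basis when its profit ≥ yᵀa₃ = 8·2 + 1.5·1 = 17.5.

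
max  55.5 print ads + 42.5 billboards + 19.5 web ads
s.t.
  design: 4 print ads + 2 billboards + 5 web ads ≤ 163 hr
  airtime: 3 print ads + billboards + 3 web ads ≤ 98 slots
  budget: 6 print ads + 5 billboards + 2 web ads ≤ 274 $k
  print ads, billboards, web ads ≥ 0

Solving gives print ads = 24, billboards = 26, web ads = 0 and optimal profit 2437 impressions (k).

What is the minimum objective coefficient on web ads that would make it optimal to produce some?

23.5

Binding: airtime and budget. Non-binding: design (15 unused).
Slack constraints have shadow price 0 (complementary slackness).
From A_Bᵀ y = c: 3·y_airtime + 6·y_budget = 55.5; 1·y_airtime + 5·y_budget = 42.5.
Solving: y_airtime = 2.5, y_budget = 8.
web ads enters the basis when its profit ≥ yᵀa₃ = 2.5·3 + 8·2 = 23.5.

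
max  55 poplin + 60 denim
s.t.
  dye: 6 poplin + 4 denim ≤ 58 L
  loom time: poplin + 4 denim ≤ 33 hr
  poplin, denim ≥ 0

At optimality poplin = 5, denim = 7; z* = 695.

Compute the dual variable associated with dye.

8

Both dye and loom time are binding at x*.
From A_Bᵀ y = c: 6·y_dye + 1·y_loom time = 55; 4·y_dye + 4·y_loom time = 60.
→ y_dye = 8 and y_loom time = 7.
Shadow price of dye = 8.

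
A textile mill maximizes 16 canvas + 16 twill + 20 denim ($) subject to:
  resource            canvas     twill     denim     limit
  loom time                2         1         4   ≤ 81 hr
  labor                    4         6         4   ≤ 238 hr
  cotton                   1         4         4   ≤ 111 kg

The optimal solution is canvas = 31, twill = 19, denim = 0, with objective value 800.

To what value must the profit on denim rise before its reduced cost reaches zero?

24

Binding: loom time and labor. Non-binding: cotton (4 unused).
By complementary slackness, y = 0 for the non-binding constraint.
Dual feasibility on the basic columns requires 2·y_loom time + 4·y_labor = 16, 1·y_loom time + 6·y_labor = 16.
This yields shadow prices y_loom time = 4, y_labor = 2.
denim enters the basis when its profit ≥ yᵀa₃ = 4·4 + 2·4 = 24.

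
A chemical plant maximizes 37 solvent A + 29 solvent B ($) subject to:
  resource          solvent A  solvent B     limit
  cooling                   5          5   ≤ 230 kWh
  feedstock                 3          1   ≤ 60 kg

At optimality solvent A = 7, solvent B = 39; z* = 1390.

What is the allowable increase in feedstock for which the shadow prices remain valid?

Binding constraints: cooling, feedstock. The basis is B = [[5,5],[3,1]] with det -10.
Per unit increase in feedstock, x* moves by d = (0.5, -0.5).
The basis stays optimal until solvent B reaches 0; allowable increase = 78 kg.

78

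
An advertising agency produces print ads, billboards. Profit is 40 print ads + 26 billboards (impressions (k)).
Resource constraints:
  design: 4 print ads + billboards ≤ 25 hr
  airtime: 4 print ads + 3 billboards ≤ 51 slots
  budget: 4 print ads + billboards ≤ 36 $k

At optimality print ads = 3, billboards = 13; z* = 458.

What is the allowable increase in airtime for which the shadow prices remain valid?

Binding constraints: design, airtime. The basis is B = [[4,1],[4,3]] with det 8.
Per unit increase in airtime, x* moves by d = (-0.125, 0.5).
The basis stays optimal until print ads reaches 0; allowable increase = 24 slots.

24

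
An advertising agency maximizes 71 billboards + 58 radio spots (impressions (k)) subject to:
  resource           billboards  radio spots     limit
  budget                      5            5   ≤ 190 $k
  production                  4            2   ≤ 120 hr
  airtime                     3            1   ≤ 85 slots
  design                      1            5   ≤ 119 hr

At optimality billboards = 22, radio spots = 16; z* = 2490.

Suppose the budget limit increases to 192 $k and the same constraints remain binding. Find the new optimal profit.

2508

Binding: budget and production. Non-binding: airtime (3 unused), design (17 unused).
Since airtime, design are not tight, their duals are 0.
Dual feasibility on the basic columns requires 5·y_budget + 4·y_production = 71, 5·y_budget + 2·y_production = 58.
→ y_budget = 9 and y_production = 6.5.
Δz = y_budget·Δb = 9 × (2) = 18, so new z* = 2490 + 18 = 2508.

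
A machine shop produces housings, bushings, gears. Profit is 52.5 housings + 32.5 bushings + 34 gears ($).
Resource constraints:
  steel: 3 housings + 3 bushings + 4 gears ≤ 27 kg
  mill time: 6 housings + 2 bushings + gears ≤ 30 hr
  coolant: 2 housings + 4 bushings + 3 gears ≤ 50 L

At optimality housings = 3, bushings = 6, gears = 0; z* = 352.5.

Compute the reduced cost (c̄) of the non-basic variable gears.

Check each constraint at x*: steel 27/27 (tight); mill time 30/30 (tight); coolant 30/50 (slack 20).
Since coolant is not tight, its dual is 0.
From A_Bᵀ y = c: 3·y_steel + 6·y_mill time = 52.5; 3·y_steel + 2·y_mill time = 32.5.
This yields shadow prices y_steel = 7.5, y_mill time = 5.
Reduced cost of gears: c₃ − yᵀa₃ = 34 − (7.5·4 + 5·1) = 34 − 35 = -1.

-1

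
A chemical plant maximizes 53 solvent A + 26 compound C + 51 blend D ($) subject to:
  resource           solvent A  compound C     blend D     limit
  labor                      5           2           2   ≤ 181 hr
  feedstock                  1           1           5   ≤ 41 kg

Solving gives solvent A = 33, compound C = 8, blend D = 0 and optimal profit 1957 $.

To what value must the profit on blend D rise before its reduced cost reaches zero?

At the optimum: labor uses 181 of 181 (binding); feedstock uses 41 of 41 (binding).
From A_Bᵀ y = c: 5·y_labor + 1·y_feedstock = 53; 2·y_labor + 1·y_feedstock = 26.
→ y_labor = 9 and y_feedstock = 8.
blend D enters the basis when its profit ≥ yᵀa₃ = 9·2 + 8·5 = 58.

58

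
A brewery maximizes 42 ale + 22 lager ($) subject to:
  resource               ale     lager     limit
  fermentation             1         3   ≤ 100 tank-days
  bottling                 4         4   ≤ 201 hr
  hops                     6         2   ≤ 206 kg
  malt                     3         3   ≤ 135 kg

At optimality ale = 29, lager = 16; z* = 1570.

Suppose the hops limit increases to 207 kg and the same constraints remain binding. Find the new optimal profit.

1575

Check each constraint at x*: fermentation 77/100 (slack 23); bottling 180/201 (slack 21); hops 206/206 (tight); malt 135/135 (tight).
By complementary slackness, y = 0 for the non-binding constraints.
From A_Bᵀ y = c: 6·y_hops + 3·y_malt = 42; 2·y_hops + 3·y_malt = 22.
Solving: y_hops = 5, y_malt = 4.
Δz = y_hops·Δb = 5 × (1) = 5, so new z* = 1570 + 5 = 1575.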